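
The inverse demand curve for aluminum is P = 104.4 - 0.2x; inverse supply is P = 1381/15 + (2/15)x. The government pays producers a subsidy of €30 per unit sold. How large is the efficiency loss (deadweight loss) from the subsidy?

Deadweight loss = €1350

Pre-subsidy: 104.4 - 0.2x = 1381/15 + (2/15)x gives x* = 37 and P* = 97.
With the subsidy, sellers receive Ps = Pb + 30 for each unit, where Pb is the price buyers pay.
On the curves, Pb = 104.4 - 0.2x and Ps = 1381/15 + (2/15)x; the wedge Ps − Pb = 30 gives 1381/15 + (2/15)x − (104.4 - 0.2x) = 30, so x' = 127.
Then Pb = 104.4 − 0.2·127 = 79 and Ps = 1381/15 + (2/15)·127 = 109.
The subsidy expands output by 127 − 37 = 90 past the efficient level; on those units the gap between marginal cost and willingness to pay runs from 0 up to 30.
DWL = ½ × 30 × 90 = 1350.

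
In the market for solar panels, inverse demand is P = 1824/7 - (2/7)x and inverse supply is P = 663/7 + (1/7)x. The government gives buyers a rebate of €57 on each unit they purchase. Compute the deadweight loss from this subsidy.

Deadweight loss = €3790.5

Pre-subsidy: 1824/7 - (2/7)x = 663/7 + (1/7)x gives x* = 387 and P* = 150.
With the rebate, buyers effectively pay Pb = Ps − 57, where Ps is the price sellers receive.
On the curves, Pb = 1824/7 - (2/7)x and Ps = 663/7 + (1/7)x; the wedge Ps − Pb = 57 gives 663/7 + (1/7)x − (1824/7 - (2/7)x) = 57, so x' = 520.
Then Pb = 1824/7 − (2/7)·520 = 112 and Ps = 663/7 + (1/7)·520 = 169.
The subsidy expands output by 520 − 387 = 133 past the efficient level; on those units the gap between marginal cost and willingness to pay runs from 0 up to 57.
DWL = ½ × 57 × 133 = 3790.5.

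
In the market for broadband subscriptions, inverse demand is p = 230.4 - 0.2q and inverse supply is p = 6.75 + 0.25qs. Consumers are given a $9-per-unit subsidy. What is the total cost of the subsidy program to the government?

Government cost = $4653

Pre-subsidy: 230.4 - 0.2q = 6.75 + 0.25q gives q* = 497 and p* = 131.
With the rebate, buyers effectively pay pb = ps − 9, where ps is the price sellers receive.
On the curves, pb = 230.4 - 0.2q and ps = 6.75 + 0.25q; the wedge ps − pb = 9 gives 6.75 + 0.25q − (230.4 - 0.2q) = 9, so q' = 517.
Then pb = 230.4 − 0.2·517 = 127 and ps = 6.75 + 0.25·517 = 136.
Government outlay = subsidy × quantity = 9 × 517 = 4653.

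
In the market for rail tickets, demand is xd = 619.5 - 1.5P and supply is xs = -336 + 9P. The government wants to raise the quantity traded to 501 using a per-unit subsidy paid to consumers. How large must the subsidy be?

At x = 501, invert demand for the buyer price: Pb = (619.5 − 501)/1.5 = 79; invert supply for the seller price: Ps = (501 − (-336))/9 = 93.
The subsidy must fill the gap: s = Ps − Pb = 93 − 79 = 14.

Required subsidy s = 14 per unit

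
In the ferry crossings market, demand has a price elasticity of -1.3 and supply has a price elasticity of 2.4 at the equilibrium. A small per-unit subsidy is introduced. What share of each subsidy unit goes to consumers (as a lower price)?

Consumer share = 24/37

For a small subsidy around the equilibrium, the benefit split depends on the relative slopes, which at a point are proportional to the elasticities.
Buyer share = εs/(εs + |εd|) = 2.4/(2.4 + 1.3) = 24/37; seller share = |εd|/(εs + |εd|) = 13/37.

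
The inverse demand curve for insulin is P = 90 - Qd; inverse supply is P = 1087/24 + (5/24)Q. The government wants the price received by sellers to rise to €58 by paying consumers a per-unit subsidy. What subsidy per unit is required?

Required subsidy s = €29 per unit

At a seller price of 58, quantity supplied is -217.4 + 4.8·58 = 61.
Buyers absorb 61 only when they pay Pb = 90 − 1·61 = 29.
s = Ps − Pb = 58 − 29 = 29.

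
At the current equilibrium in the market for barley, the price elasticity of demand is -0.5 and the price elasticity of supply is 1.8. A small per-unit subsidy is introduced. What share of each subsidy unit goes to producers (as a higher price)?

For a small subsidy around the equilibrium, the benefit split depends on the relative slopes, which at a point are proportional to the elasticities.
Buyer share = εs/(εs + |εd|) = 1.8/(1.8 + 0.5) = 18/23; seller share = |εd|/(εs + |εd|) = 5/23.
So producers capture 5/23 of the subsidy.

Producer share = 5/23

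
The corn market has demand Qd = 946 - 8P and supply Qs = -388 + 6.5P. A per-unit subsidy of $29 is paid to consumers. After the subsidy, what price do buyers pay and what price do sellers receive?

Buyers pay $79; sellers receive $108

Pre-subsidy: 946 - 8P = -388 + 6.5P gives P* = 92, Q* = 210.
With the rebate, buyers effectively pay Pb = Ps − 29, where Ps is the price sellers receive.
Demand in terms of Ps becomes Qd = 946 − 8(Ps − 29) = 1178 - 8Ps. Setting this equal to supply: 1178 - 8Ps = -388 + 6.5Ps, so Ps = 108.
Buyers pay Pb = 108 − 29 = 79; Q' = -388 + 6.5·108 = 314.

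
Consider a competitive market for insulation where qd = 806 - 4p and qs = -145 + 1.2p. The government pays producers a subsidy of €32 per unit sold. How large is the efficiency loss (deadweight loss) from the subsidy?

Pre-subsidy: 806 - 4p = -145 + 1.2p gives p* = 4755/26, q* = 968/13.
With the subsidy, sellers receive ps = pb + 32 for each unit, where pb is the price buyers pay.
Supply in terms of pb becomes qs = -145 + 1.2(pb + 32) = -106.6 + 1.2pb. Setting this equal to demand: 806 - 4pb = -106.6 + 1.2pb, so pb = 175.5.
Sellers receive ps = 175.5 + 32 = 207.5; q' = 806 − 4·175.5 = 104.
The subsidy expands output by 104 − 968/13 = 384/13 past the efficient level; on those units the gap between marginal cost and willingness to pay runs from 0 up to 32.
DWL = ½ × 32 × 384/13 = 6144/13.

Deadweight loss = 6144/13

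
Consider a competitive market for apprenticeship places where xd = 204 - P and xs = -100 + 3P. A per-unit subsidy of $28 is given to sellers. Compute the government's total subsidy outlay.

Government cost = $4172

Pre-subsidy: 204 - P = -100 + 3P gives P* = 76, x* = 128.
With the subsidy, sellers receive Ps = Pb + 28 for each unit, where Pb is the price buyers pay.
Supply in terms of Pb becomes xs = -100 + 3(Pb + 28) = -16 + 3Pb. Setting this equal to demand: 204 - Pb = -16 + 3Pb, so Pb = 55.
Sellers receive Ps = 55 + 28 = 83; x' = 204 − 1·55 = 149.
Government outlay = subsidy × quantity = 28 × 149 = 4172.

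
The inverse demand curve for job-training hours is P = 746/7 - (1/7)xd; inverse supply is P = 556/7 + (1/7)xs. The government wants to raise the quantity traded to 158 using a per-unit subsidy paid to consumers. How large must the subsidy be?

Required subsidy s = 18 per unit

At x = 158, from the demand curve buyers pay Pb = 746/7 − (1/7)·158 = 84; from the supply curve sellers need Ps = 556/7 + (1/7)·158 = 102.
The subsidy must fill the gap: s = Ps − Pb = 102 − 84 = 18.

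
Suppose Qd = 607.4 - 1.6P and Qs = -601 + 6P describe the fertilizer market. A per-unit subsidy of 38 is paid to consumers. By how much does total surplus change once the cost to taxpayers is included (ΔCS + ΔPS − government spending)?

Net change in total surplus = -912

Pre-subsidy: 607.4 - 1.6P = -601 + 6P gives P* = 159, Q* = 353.
With the rebate, buyers effectively pay Pb = Ps − 38, where Ps is the price sellers receive.
Demand in terms of Ps becomes Qd = 607.4 − 1.6(Ps − 38) = 668.2 - 1.6Ps. Setting this equal to supply: 668.2 - 1.6Ps = -601 + 6Ps, so Ps = 167.
Buyers pay Pb = 167 − 38 = 129; Q' = -601 + 6·167 = 401.
ΔCS = ½(353 + 401)(159 − 129) = 11310; ΔPS = ½(353 + 401)(167 − 159) = 3016.
Government spending = 38 × 401 = 15238.
Net change = 11310 + 3016 − 15238 = -912. The loss equals the DWL triangle ½·38·48.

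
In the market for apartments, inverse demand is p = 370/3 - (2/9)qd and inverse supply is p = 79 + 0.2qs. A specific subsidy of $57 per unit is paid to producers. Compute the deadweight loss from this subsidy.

Pre-subsidy: 370/3 - (2/9)q = 79 + 0.2q gives q* = 105 and p* = 100.
With the subsidy, sellers receive ps = pb + 57 for each unit, where pb is the price buyers pay.
On the curves, pb = 370/3 - (2/9)q and ps = 79 + 0.2q; the wedge ps − pb = 57 gives 79 + 0.2q − (370/3 - (2/9)q) = 57, so q' = 240.
Then pb = 370/3 − (2/9)·240 = 70 and ps = 79 + 0.2·240 = 127.
The subsidy expands output by 240 − 105 = 135 past the efficient level; on those units the gap between marginal cost and willingness to pay runs from 0 up to 57.
DWL = ½ × 57 × 135 = 3847.5.

Deadweight loss = $3847.5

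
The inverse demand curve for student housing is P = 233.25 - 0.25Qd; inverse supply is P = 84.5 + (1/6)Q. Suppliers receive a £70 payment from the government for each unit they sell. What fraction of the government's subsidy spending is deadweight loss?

Pre-subsidy: 233.25 - 0.25Q = 84.5 + (1/6)Q gives Q* = 357 and P* = 144.
With the subsidy, sellers receive Ps = Pb + 70 for each unit, where Pb is the price buyers pay.
On the curves, Pb = 233.25 - 0.25Q and Ps = 84.5 + (1/6)Q; the wedge Ps − Pb = 70 gives 84.5 + (1/6)Q − (233.25 - 0.25Q) = 70, so Q' = 525.
Then Pb = 233.25 − 0.25·525 = 102 and Ps = 84.5 + (1/6)·525 = 172.
ΔCS = ½(357 + 525)(144 − 102) = 18522; ΔPS = ½(357 + 525)(172 − 144) = 12348.
Government spending = 70 × 525 = 36750.
DWL = ½ × 70 × (525 − 357) = 5880; fraction = 5880 / 36750 = 0.16.

DWL / government spending = 0.16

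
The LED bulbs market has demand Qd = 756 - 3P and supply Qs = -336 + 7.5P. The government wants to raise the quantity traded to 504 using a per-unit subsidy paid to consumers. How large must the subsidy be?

At Q = 504, invert demand for the buyer price: Pb = (756 − 504)/3 = 84; invert supply for the seller price: Ps = (504 − (-336))/7.5 = 112.
The subsidy must fill the gap: s = Ps − Pb = 112 − 84 = 28.

Required subsidy s = 28 per unit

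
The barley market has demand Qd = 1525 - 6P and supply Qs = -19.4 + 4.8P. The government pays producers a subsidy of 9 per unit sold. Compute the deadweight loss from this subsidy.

Deadweight loss = 108

Pre-subsidy: 1525 - 6P = -19.4 + 4.8P gives P* = 143, Q* = 667.
With the subsidy, sellers receive Ps = Pb + 9 for each unit, where Pb is the price buyers pay.
Supply in terms of Pb becomes Qs = -19.4 + 4.8(Pb + 9) = 23.8 + 4.8Pb. Setting this equal to demand: 1525 - 6Pb = 23.8 + 4.8Pb, so Pb = 139.
Sellers receive Ps = 139 + 9 = 148; Q' = 1525 − 6·139 = 691.
The subsidy expands output by 691 − 667 = 24 past the efficient level; on those units the gap between marginal cost and willingness to pay runs from 0 up to 9.
DWL = ½ × 9 × 24 = 108.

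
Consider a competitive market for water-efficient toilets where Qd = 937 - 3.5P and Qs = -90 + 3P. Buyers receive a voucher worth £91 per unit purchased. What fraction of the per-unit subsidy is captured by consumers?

Pre-subsidy: 937 - 3.5P = -90 + 3P gives P* = 158, Q* = 384.
With the rebate, buyers effectively pay Pb = Ps − 91, where Ps is the price sellers receive.
Demand in terms of Ps becomes Qd = 937 − 3.5(Ps − 91) = 1255.5 - 3.5Ps. Setting this equal to supply: 1255.5 - 3.5Ps = -90 + 3Ps, so Ps = 207.
Buyers pay Pb = 207 − 91 = 116; Q' = -90 + 3·207 = 531.
Buyers' price falls by P* − Pb = 158 − 116 = 42; sellers' price rises by Ps − P* = 207 − 158 = 49.
So consumers capture 42/91 = 6/13 of each unit of subsidy.

Consumer share = 6/13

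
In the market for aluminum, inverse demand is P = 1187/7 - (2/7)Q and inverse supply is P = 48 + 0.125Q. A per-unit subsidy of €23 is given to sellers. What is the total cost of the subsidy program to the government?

Government cost = €8096

Pre-subsidy: 1187/7 - (2/7)Q = 48 + 0.125Q gives Q* = 296 and P* = 85.
With the subsidy, sellers receive Ps = Pb + 23 for each unit, where Pb is the price buyers pay.
On the curves, Pb = 1187/7 - (2/7)Q and Ps = 48 + 0.125Q; the wedge Ps − Pb = 23 gives 48 + 0.125Q − (1187/7 - (2/7)Q) = 23, so Q' = 352.
Then Pb = 1187/7 − (2/7)·352 = 69 and Ps = 48 + 0.125·352 = 92.
Government outlay = subsidy × quantity = 23 × 352 = 8096.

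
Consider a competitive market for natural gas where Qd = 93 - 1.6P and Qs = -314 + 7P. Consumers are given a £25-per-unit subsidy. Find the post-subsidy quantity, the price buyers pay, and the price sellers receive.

Pre-subsidy: 93 - 1.6P = -314 + 7P gives P* = 2035/43, Q* = 743/43.
With the rebate, buyers effectively pay Pb = Ps − 25, where Ps is the price sellers receive.
Demand in terms of Ps becomes Qd = 93 − 1.6(Ps − 25) = 133 - 1.6Ps. Setting this equal to supply: 133 - 1.6Ps = -314 + 7Ps, so Ps = 2235/43.
Buyers pay Pb = 2235/43 − 25 = 1160/43; Q' = -314 + 7·(2235/43) = 2143/43.

Q' = 2143/43; buyers pay 1160/43; sellers receive 2235/43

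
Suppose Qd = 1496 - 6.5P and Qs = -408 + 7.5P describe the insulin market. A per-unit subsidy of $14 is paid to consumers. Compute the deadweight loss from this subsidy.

Deadweight loss = $341.25

Pre-subsidy: 1496 - 6.5P = -408 + 7.5P gives P* = 136, Q* = 612.
With the rebate, buyers effectively pay Pb = Ps − 14, where Ps is the price sellers receive.
Demand in terms of Ps becomes Qd = 1496 − 6.5(Ps − 14) = 1587 - 6.5Ps. Setting this equal to supply: 1587 - 6.5Ps = -408 + 7.5Ps, so Ps = 142.5.
Buyers pay Pb = 142.5 − 14 = 128.5; Q' = -408 + 7.5·142.5 = 660.75.
The subsidy expands output by 660.75 − 612 = 48.75 past the efficient level; on those units the gap between marginal cost and willingness to pay runs from 0 up to 14.
DWL = ½ × 14 × 48.75 = 341.25.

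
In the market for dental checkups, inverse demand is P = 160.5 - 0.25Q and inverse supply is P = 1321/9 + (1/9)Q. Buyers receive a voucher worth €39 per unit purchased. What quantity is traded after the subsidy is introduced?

Pre-subsidy: 160.5 - 0.25Q = 1321/9 + (1/9)Q gives Q* = 38 and P* = 151.
With the rebate, buyers effectively pay Pb = Ps − 39, where Ps is the price sellers receive.
On the curves, Pb = 160.5 - 0.25Q and Ps = 1321/9 + (1/9)Q; the wedge Ps − Pb = 39 gives 1321/9 + (1/9)Q − (160.5 - 0.25Q) = 39, so Q' = 146.
Then Pb = 160.5 − 0.25·146 = 124 and Ps = 1321/9 + (1/9)·146 = 163.

Q' = 146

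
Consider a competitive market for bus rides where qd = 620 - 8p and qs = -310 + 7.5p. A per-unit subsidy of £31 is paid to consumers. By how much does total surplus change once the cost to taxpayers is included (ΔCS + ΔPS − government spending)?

Pre-subsidy: 620 - 8p = -310 + 7.5p gives p* = 60, q* = 140.
With the rebate, buyers effectively pay pb = ps − 31, where ps is the price sellers receive.
Demand in terms of ps becomes qd = 620 − 8(ps − 31) = 868 - 8ps. Setting this equal to supply: 868 - 8ps = -310 + 7.5ps, so ps = 76.
Buyers pay pb = 76 − 31 = 45; q' = -310 + 7.5·76 = 260.
ΔCS = ½(140 + 260)(60 − 45) = 3000; ΔPS = ½(140 + 260)(76 − 60) = 3200.
Government spending = 31 × 260 = 8060.
Net change = 3000 + 3200 − 8060 = -1860. The loss equals the DWL triangle ½·31·120.

Net change in total surplus = -£1860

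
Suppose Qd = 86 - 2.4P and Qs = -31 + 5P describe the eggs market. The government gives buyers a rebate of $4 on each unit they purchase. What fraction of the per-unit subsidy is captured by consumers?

Consumer share = 25/37

Pre-subsidy: 86 - 2.4P = -31 + 5P gives P* = 585/37, Q* = 1778/37.
With the rebate, buyers effectively pay Pb = Ps − 4, where Ps is the price sellers receive.
Demand in terms of Ps becomes Qd = 86 − 2.4(Ps − 4) = 95.6 - 2.4Ps. Setting this equal to supply: 95.6 - 2.4Ps = -31 + 5Ps, so Ps = 633/37.
Buyers pay Pb = 633/37 − 4 = 485/37; Q' = -31 + 5·(633/37) = 2018/37.
Buyers' price falls by P* − Pb = 585/37 − 485/37 = 100/37; sellers' price rises by Ps − P* = 633/37 − 585/37 = 48/37.
So consumers capture (100/37)/4 = 25/37 of each unit of subsidy.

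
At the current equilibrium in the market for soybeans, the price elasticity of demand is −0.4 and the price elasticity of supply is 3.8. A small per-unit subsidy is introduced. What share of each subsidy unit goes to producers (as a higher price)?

For a small subsidy around the equilibrium, the benefit split depends on the relative slopes, which at a point are proportional to the elasticities.
Buyer share = εs/(εs + |εd|) = 3.8/(3.8 + 0.4) = 19/21; seller share = |εd|/(εs + |εd|) = 2/21.
So producers capture 2/21 of the subsidy.

Producer share = 2/21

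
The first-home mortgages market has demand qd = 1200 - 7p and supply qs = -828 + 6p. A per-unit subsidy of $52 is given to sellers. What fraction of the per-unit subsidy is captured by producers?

Pre-subsidy: 1200 - 7p = -828 + 6p gives p* = 156, q* = 108.
With the subsidy, sellers receive ps = pb + 52 for each unit, where pb is the price buyers pay.
Supply in terms of pb becomes qs = -828 + 6(pb + 52) = -516 + 6pb. Setting this equal to demand: 1200 - 7pb = -516 + 6pb, so pb = 132.
Sellers receive ps = 132 + 52 = 184; q' = 1200 − 7·132 = 276.
Buyers' price falls by p* − pb = 156 − 132 = 24; sellers' price rises by ps − p* = 184 − 156 = 28.
So producers capture 28/52 = 7/13 of each unit of subsidy.

Producer share = 7/13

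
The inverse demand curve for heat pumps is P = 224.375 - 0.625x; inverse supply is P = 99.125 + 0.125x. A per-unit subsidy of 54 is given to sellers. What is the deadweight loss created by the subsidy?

Deadweight loss = 1944

Pre-subsidy: 224.375 - 0.625x = 99.125 + 0.125x gives x* = 167 and P* = 120.
With the subsidy, sellers receive Ps = Pb + 54 for each unit, where Pb is the price buyers pay.
On the curves, Pb = 224.375 - 0.625x and Ps = 99.125 + 0.125x; the wedge Ps − Pb = 54 gives 99.125 + 0.125x − (224.375 - 0.625x) = 54, so x' = 239.
Then Pb = 224.375 − 0.625·239 = 75 and Ps = 99.125 + 0.125·239 = 129.
The subsidy expands output by 239 − 167 = 72 past the efficient level; on those units the gap between marginal cost and willingness to pay runs from 0 up to 54.
DWL = ½ × 54 × 72 = 1944.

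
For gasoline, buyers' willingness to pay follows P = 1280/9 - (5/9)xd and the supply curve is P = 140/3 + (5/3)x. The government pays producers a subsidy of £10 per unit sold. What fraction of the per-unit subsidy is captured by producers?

Producer share = 0.75

Pre-subsidy: 1280/9 - (5/9)x = 140/3 + (5/3)x gives x* = 43 and P* = 355/3.
With the subsidy, sellers receive Ps = Pb + 10 for each unit, where Pb is the price buyers pay.
On the curves, Pb = 1280/9 - (5/9)x and Ps = 140/3 + (5/3)x; the wedge Ps − Pb = 10 gives 140/3 + (5/3)x − (1280/9 - (5/9)x) = 10, so x' = 47.5.
Then Pb = 1280/9 − (5/9)·47.5 = 695/6 and Ps = 140/3 + (5/3)·47.5 = 755/6.
Buyers' price falls by P* − Pb = 355/3 − 695/6 = 2.5; sellers' price rises by Ps − P* = 755/6 − 355/3 = 7.5.
So producers capture 7.5/10 = 0.75 of each unit of subsidy.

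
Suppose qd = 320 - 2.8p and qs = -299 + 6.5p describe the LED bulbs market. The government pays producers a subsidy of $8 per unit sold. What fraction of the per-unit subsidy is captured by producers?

Producer share = 28/93

Pre-subsidy: 320 - 2.8p = -299 + 6.5p gives p* = 6190/93, q* = 12428/93.
With the subsidy, sellers receive ps = pb + 8 for each unit, where pb is the price buyers pay.
Supply in terms of pb becomes qs = -299 + 6.5(pb + 8) = -247 + 6.5pb. Setting this equal to demand: 320 - 2.8pb = -247 + 6.5pb, so pb = 1890/31.
Sellers receive ps = 1890/31 + 8 = 2138/31; q' = 320 − 2.8·(1890/31) = 4628/31.
Buyers' price falls by p* − pb = 6190/93 − 1890/31 = 520/93; sellers' price rises by ps − p* = 2138/31 − 6190/93 = 224/93.
So producers capture (224/93)/8 = 28/93 of each unit of subsidy.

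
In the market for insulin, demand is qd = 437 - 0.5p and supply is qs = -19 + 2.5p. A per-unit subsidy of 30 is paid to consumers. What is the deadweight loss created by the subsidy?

Pre-subsidy: 437 - 0.5p = -19 + 2.5p gives p* = 152, q* = 361.
With the rebate, buyers effectively pay pb = ps − 30, where ps is the price sellers receive.
Demand in terms of ps becomes qd = 437 − 0.5(ps − 30) = 452 - 0.5ps. Setting this equal to supply: 452 - 0.5ps = -19 + 2.5ps, so ps = 157.
Buyers pay pb = 157 − 30 = 127; q' = -19 + 2.5·157 = 373.5.
The subsidy expands output by 373.5 − 361 = 12.5 past the efficient level; on those units the gap between marginal cost and willingness to pay runs from 0 up to 30.
DWL = ½ × 30 × 12.5 = 187.5.

Deadweight loss = 187.5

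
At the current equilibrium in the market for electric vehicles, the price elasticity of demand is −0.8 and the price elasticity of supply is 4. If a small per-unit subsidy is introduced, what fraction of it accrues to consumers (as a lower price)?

Consumer share = 5/6

For a small subsidy around the equilibrium, the benefit split depends on the relative slopes, which at a point are proportional to the elasticities.
Buyer share = εs/(εs + |εd|) = 4/(4 + 0.8) = 5/6; seller share = |εd|/(εs + |εd|) = 1/6.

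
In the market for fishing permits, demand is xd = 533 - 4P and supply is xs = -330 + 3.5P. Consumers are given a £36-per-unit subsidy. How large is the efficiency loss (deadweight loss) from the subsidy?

Pre-subsidy: 533 - 4P = -330 + 3.5P gives P* = 1726/15, x* = 1091/15.
With the rebate, buyers effectively pay Pb = Ps − 36, where Ps is the price sellers receive.
Demand in terms of Ps becomes xd = 533 − 4(Ps − 36) = 677 - 4Ps. Setting this equal to supply: 677 - 4Ps = -330 + 3.5Ps, so Ps = 2014/15.
Buyers pay Pb = 2014/15 − 36 = 1474/15; x' = -330 + 3.5·(2014/15) = 2099/15.
The subsidy expands output by 2099/15 − 1091/15 = 67.2 past the efficient level; on those units the gap between marginal cost and willingness to pay runs from 0 up to 36.
DWL = ½ × 36 × 67.2 = 1209.6.

Deadweight loss = £1209.6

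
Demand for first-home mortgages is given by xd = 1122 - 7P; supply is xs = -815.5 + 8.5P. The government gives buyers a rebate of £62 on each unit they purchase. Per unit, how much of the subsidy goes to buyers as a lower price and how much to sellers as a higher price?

Pre-subsidy: 1122 - 7P = -815.5 + 8.5P gives P* = 125, x* = 247.
With the rebate, buyers effectively pay Pb = Ps − 62, where Ps is the price sellers receive.
Demand in terms of Ps becomes xd = 1122 − 7(Ps − 62) = 1556 - 7Ps. Setting this equal to supply: 1556 - 7Ps = -815.5 + 8.5Ps, so Ps = 153.
Buyers pay Pb = 153 − 62 = 91; x' = -815.5 + 8.5·153 = 485.
Buyers' price falls by P* − Pb = 125 − 91 = 34; sellers' price rises by Ps − P* = 153 − 125 = 28.

Buyers gain £34 per unit; sellers gain £28 per unit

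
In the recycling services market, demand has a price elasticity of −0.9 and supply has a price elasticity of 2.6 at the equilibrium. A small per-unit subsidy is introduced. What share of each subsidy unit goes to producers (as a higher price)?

For a small subsidy around the equilibrium, the benefit split depends on the relative slopes, which at a point are proportional to the elasticities.
Buyer share = εs/(εs + |εd|) = 2.6/(2.6 + 0.9) = 26/35; seller share = |εd|/(εs + |εd|) = 9/35.
So producers capture 9/35 of the subsidy.

Producer share = 9/35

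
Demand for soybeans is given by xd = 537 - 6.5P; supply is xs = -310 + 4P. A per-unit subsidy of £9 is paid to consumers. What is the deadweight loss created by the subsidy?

Pre-subsidy: 537 - 6.5P = -310 + 4P gives P* = 242/3, x* = 38/3.
With the rebate, buyers effectively pay Pb = Ps − 9, where Ps is the price sellers receive.
Demand in terms of Ps becomes xd = 537 − 6.5(Ps − 9) = 595.5 - 6.5Ps. Setting this equal to supply: 595.5 - 6.5Ps = -310 + 4Ps, so Ps = 1811/21.
Buyers pay Pb = 1811/21 − 9 = 1622/21; x' = -310 + 4·(1811/21) = 734/21.
The subsidy expands output by 734/21 − 38/3 = 156/7 past the efficient level; on those units the gap between marginal cost and willingness to pay runs from 0 up to 9.
DWL = ½ × 9 × 156/7 = 702/7.

Deadweight loss = 702/7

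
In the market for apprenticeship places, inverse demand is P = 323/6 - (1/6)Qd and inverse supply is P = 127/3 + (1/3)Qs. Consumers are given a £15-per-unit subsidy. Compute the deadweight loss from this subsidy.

Pre-subsidy: 323/6 - (1/6)Q = 127/3 + (1/3)Q gives Q* = 23 and P* = 50.
With the rebate, buyers effectively pay Pb = Ps − 15, where Ps is the price sellers receive.
On the curves, Pb = 323/6 - (1/6)Q and Ps = 127/3 + (1/3)Q; the wedge Ps − Pb = 15 gives 127/3 + (1/3)Q − (323/6 - (1/6)Q) = 15, so Q' = 53.
Then Pb = 323/6 − (1/6)·53 = 45 and Ps = 127/3 + (1/3)·53 = 60.
The subsidy expands output by 53 − 23 = 30 past the efficient level; on those units the gap between marginal cost and willingness to pay runs from 0 up to 15.
DWL = ½ × 15 × 30 = 225.

Deadweight loss = £225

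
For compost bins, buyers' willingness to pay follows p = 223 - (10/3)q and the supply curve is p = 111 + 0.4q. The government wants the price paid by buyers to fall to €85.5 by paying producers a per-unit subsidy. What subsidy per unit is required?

Required subsidy s = €42 per unit

At a buyer price of 85.5, quantity demanded is 66.9 − 0.3·85.5 = 41.25.
Sellers supply 41.25 only when they receive ps = 111 + 0.4·41.25 = 127.5.
s = ps − pb = 127.5 − 85.5 = 42.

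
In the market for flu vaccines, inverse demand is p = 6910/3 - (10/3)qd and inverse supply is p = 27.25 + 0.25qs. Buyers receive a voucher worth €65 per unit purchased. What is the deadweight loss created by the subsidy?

Deadweight loss = 25350/43

Pre-subsidy: 6910/3 - (10/3)q = 27.25 + 0.25q gives q* = 27313/43 and p* = 8000/43.
With the rebate, buyers effectively pay pb = ps − 65, where ps is the price sellers receive.
On the curves, pb = 6910/3 - (10/3)q and ps = 27.25 + 0.25q; the wedge ps − pb = 65 gives 27.25 + 0.25q − (6910/3 - (10/3)q) = 65, so q' = 28093/43.
Then pb = 6910/3 − (10/3)·(28093/43) = 5400/43 and ps = 27.25 + 0.25·(28093/43) = 8195/43.
The subsidy expands output by 28093/43 − 27313/43 = 780/43 past the efficient level; on those units the gap between marginal cost and willingness to pay runs from 0 up to 65.
DWL = ½ × 65 × 780/43 = 25350/43.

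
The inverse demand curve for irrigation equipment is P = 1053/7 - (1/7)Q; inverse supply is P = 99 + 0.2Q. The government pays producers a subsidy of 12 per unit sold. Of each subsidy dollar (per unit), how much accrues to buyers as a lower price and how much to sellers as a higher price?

Buyers gain 5 per unit; sellers gain 7 per unit

Pre-subsidy: 1053/7 - (1/7)Q = 99 + 0.2Q gives Q* = 150 and P* = 129.
With the subsidy, sellers receive Ps = Pb + 12 for each unit, where Pb is the price buyers pay.
On the curves, Pb = 1053/7 - (1/7)Q and Ps = 99 + 0.2Q; the wedge Ps − Pb = 12 gives 99 + 0.2Q − (1053/7 - (1/7)Q) = 12, so Q' = 185.
Then Pb = 1053/7 − (1/7)·185 = 124 and Ps = 99 + 0.2·185 = 136.
Buyers' price falls by P* − Pb = 129 − 124 = 5; sellers' price rises by Ps − P* = 136 − 129 = 7.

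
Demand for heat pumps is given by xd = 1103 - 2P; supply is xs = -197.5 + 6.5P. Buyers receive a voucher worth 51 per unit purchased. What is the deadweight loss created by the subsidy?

Deadweight loss = 1989

Pre-subsidy: 1103 - 2P = -197.5 + 6.5P gives P* = 153, x* = 797.
With the rebate, buyers effectively pay Pb = Ps − 51, where Ps is the price sellers receive.
Demand in terms of Ps becomes xd = 1103 − 2(Ps − 51) = 1205 - 2Ps. Setting this equal to supply: 1205 - 2Ps = -197.5 + 6.5Ps, so Ps = 165.
Buyers pay Pb = 165 − 51 = 114; x' = -197.5 + 6.5·165 = 875.
The subsidy expands output by 875 − 797 = 78 past the efficient level; on those units the gap between marginal cost and willingness to pay runs from 0 up to 51.
DWL = ½ × 51 × 78 = 1989.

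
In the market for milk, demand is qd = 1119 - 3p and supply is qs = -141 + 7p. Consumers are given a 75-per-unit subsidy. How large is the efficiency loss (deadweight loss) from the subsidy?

Deadweight loss = 5906.25

Pre-subsidy: 1119 - 3p = -141 + 7p gives p* = 126, q* = 741.
With the rebate, buyers effectively pay pb = ps − 75, where ps is the price sellers receive.
Demand in terms of ps becomes qd = 1119 − 3(ps − 75) = 1344 - 3ps. Setting this equal to supply: 1344 - 3ps = -141 + 7ps, so ps = 148.5.
Buyers pay pb = 148.5 − 75 = 73.5; q' = -141 + 7·148.5 = 898.5.
The subsidy expands output by 898.5 − 741 = 157.5 past the efficient level; on those units the gap between marginal cost and willingness to pay runs from 0 up to 75.
DWL = ½ × 75 × 157.5 = 5906.25.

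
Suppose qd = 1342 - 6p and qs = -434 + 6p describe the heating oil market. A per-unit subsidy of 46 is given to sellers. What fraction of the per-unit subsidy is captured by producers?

Producer share = 0.5

Pre-subsidy: 1342 - 6p = -434 + 6p gives p* = 148, q* = 454.
With the subsidy, sellers receive ps = pb + 46 for each unit, where pb is the price buyers pay.
Supply in terms of pb becomes qs = -434 + 6(pb + 46) = -158 + 6pb. Setting this equal to demand: 1342 - 6pb = -158 + 6pb, so pb = 125.
Sellers receive ps = 125 + 46 = 171; q' = 1342 − 6·125 = 592.
Buyers' price falls by p* − pb = 148 − 125 = 23; sellers' price rises by ps − p* = 171 − 148 = 23.
So producers capture 23/46 = 0.5 of each unit of subsidy.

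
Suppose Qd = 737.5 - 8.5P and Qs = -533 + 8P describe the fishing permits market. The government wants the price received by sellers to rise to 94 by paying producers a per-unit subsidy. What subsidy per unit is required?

Required subsidy s = 33 per unit

At a seller price of 94, quantity supplied is -533 + 8·94 = 219.
Buyers absorb 219 only when they pay Pb with 737.5 − 8.5·Pb = 219, i.e. Pb = 61.
s = Ps − Pb = 94 − 61 = 33.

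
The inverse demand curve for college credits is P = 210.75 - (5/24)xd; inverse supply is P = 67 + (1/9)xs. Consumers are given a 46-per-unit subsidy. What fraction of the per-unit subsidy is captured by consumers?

Consumer share = 15/23

Pre-subsidy: 210.75 - (5/24)x = 67 + (1/9)x gives x* = 450 and P* = 117.
With the rebate, buyers effectively pay Pb = Ps − 46, where Ps is the price sellers receive.
On the curves, Pb = 210.75 - (5/24)x and Ps = 67 + (1/9)x; the wedge Ps − Pb = 46 gives 67 + (1/9)x − (210.75 - (5/24)x) = 46, so x' = 594.
Then Pb = 210.75 − (5/24)·594 = 87 and Ps = 67 + (1/9)·594 = 133.
Buyers' price falls by P* − Pb = 117 − 87 = 30; sellers' price rises by Ps − P* = 133 − 117 = 16.
So consumers capture 30/46 = 15/23 of each unit of subsidy.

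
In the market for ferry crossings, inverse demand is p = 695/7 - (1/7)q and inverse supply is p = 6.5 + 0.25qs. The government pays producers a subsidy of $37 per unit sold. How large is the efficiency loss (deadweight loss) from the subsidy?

Deadweight loss = 19166/11

Pre-subsidy: 695/7 - (1/7)q = 6.5 + 0.25q gives q* = 2598/11 and p* = 721/11.
With the subsidy, sellers receive ps = pb + 37 for each unit, where pb is the price buyers pay.
On the curves, pb = 695/7 - (1/7)q and ps = 6.5 + 0.25q; the wedge ps − pb = 37 gives 6.5 + 0.25q − (695/7 - (1/7)q) = 37, so q' = 3634/11.
Then pb = 695/7 − (1/7)·(3634/11) = 573/11 and ps = 6.5 + 0.25·(3634/11) = 980/11.
The subsidy expands output by 3634/11 − 2598/11 = 1036/11 past the efficient level; on those units the gap between marginal cost and willingness to pay runs from 0 up to 37.
DWL = ½ × 37 × 1036/11 = 19166/11.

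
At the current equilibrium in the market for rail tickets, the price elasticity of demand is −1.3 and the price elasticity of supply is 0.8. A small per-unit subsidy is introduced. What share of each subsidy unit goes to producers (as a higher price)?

Producer share = 13/21

For a small subsidy around the equilibrium, the benefit split depends on the relative slopes, which at a point are proportional to the elasticities.
Buyer share = εs/(εs + |εd|) = 0.8/(0.8 + 1.3) = 8/21; seller share = |εd|/(εs + |εd|) = 13/21.
So producers capture 13/21 of the subsidy.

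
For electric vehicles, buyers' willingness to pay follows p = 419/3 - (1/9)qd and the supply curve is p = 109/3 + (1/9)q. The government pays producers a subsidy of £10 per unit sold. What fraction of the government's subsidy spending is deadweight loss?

DWL / government spending = 3/68

Pre-subsidy: 419/3 - (1/9)q = 109/3 + (1/9)q gives q* = 465 and p* = 88.
With the subsidy, sellers receive ps = pb + 10 for each unit, where pb is the price buyers pay.
On the curves, pb = 419/3 - (1/9)q and ps = 109/3 + (1/9)q; the wedge ps − pb = 10 gives 109/3 + (1/9)q − (419/3 - (1/9)q) = 10, so q' = 510.
Then pb = 419/3 − (1/9)·510 = 83 and ps = 109/3 + (1/9)·510 = 93.
ΔCS = ½(465 + 510)(88 − 83) = 2437.5; ΔPS = ½(465 + 510)(93 − 88) = 2437.5.
Government spending = 10 × 510 = 5100.
DWL = ½ × 10 × (510 − 465) = 225; fraction = 225 / 5100 = 3/68.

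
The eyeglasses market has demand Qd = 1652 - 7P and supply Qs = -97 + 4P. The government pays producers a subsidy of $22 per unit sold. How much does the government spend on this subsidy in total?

Pre-subsidy: 1652 - 7P = -97 + 4P gives P* = 159, Q* = 539.
With the subsidy, sellers receive Ps = Pb + 22 for each unit, where Pb is the price buyers pay.
Supply in terms of Pb becomes Qs = -97 + 4(Pb + 22) = -9 + 4Pb. Setting this equal to demand: 1652 - 7Pb = -9 + 4Pb, so Pb = 151.
Sellers receive Ps = 151 + 22 = 173; Q' = 1652 − 7·151 = 595.
Government outlay = subsidy × quantity = 22 × 595 = 13090.

Government cost = $13090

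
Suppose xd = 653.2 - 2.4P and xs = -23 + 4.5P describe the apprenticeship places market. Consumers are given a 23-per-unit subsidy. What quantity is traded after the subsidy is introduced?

Pre-subsidy: 653.2 - 2.4P = -23 + 4.5P gives P* = 98, x* = 418.
With the rebate, buyers effectively pay Pb = Ps − 23, where Ps is the price sellers receive.
Demand in terms of Ps becomes xd = 653.2 − 2.4(Ps − 23) = 708.4 - 2.4Ps. Setting this equal to supply: 708.4 - 2.4Ps = -23 + 4.5Ps, so Ps = 106.
Buyers pay Pb = 106 − 23 = 83; x' = -23 + 4.5·106 = 454.

x' = 454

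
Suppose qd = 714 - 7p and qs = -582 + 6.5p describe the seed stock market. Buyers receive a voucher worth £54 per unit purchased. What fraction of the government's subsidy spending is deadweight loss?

Pre-subsidy: 714 - 7p = -582 + 6.5p gives p* = 96, q* = 42.
With the rebate, buyers effectively pay pb = ps − 54, where ps is the price sellers receive.
Demand in terms of ps becomes qd = 714 − 7(ps − 54) = 1092 - 7ps. Setting this equal to supply: 1092 - 7ps = -582 + 6.5ps, so ps = 124.
Buyers pay pb = 124 − 54 = 70; q' = -582 + 6.5·124 = 224.
ΔCS = ½(42 + 224)(96 − 70) = 3458; ΔPS = ½(42 + 224)(124 − 96) = 3724.
Government spending = 54 × 224 = 12096.
DWL = ½ × 54 × (224 − 42) = 4914; fraction = 4914 / 12096 = 0.40625.

DWL / government spending = 0.40625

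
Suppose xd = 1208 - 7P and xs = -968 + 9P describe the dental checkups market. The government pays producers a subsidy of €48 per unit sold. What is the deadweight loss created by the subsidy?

Pre-subsidy: 1208 - 7P = -968 + 9P gives P* = 136, x* = 256.
With the subsidy, sellers receive Ps = Pb + 48 for each unit, where Pb is the price buyers pay.
Supply in terms of Pb becomes xs = -968 + 9(Pb + 48) = -536 + 9Pb. Setting this equal to demand: 1208 - 7Pb = -536 + 9Pb, so Pb = 109.
Sellers receive Ps = 109 + 48 = 157; x' = 1208 − 7·109 = 445.
The subsidy expands output by 445 − 256 = 189 past the efficient level; on those units the gap between marginal cost and willingness to pay runs from 0 up to 48.
DWL = ½ × 48 × 189 = 4536.

Deadweight loss = €4536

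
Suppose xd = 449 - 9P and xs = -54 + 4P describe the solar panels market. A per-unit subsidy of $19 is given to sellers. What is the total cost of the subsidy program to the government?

Pre-subsidy: 449 - 9P = -54 + 4P gives P* = 503/13, x* = 1310/13.
With the subsidy, sellers receive Ps = Pb + 19 for each unit, where Pb is the price buyers pay.
Supply in terms of Pb becomes xs = -54 + 4(Pb + 19) = 22 + 4Pb. Setting this equal to demand: 449 - 9Pb = 22 + 4Pb, so Pb = 427/13.
Sellers receive Ps = 427/13 + 19 = 674/13; x' = 449 − 9·(427/13) = 1994/13.
Government outlay = subsidy × quantity = 19 × 1994/13 = 37886/13.

Government cost = 37886/13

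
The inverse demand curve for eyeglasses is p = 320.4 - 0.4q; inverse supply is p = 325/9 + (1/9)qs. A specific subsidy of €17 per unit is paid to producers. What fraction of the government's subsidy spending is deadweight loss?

Pre-subsidy: 320.4 - 0.4q = 325/9 + (1/9)q gives q* = 12793/23 and p* = 2252/23.
With the subsidy, sellers receive ps = pb + 17 for each unit, where pb is the price buyers pay.
On the curves, pb = 320.4 - 0.4q and ps = 325/9 + (1/9)q; the wedge ps − pb = 17 gives 325/9 + (1/9)q − (320.4 - 0.4q) = 17, so q' = 13558/23.
Then pb = 320.4 − 0.4·(13558/23) = 1946/23 and ps = 325/9 + (1/9)·(13558/23) = 2337/23.
ΔCS = ½(12793/23 + 13558/23)(2252/23 − 1946/23) = 4031703/529; ΔPS = ½(12793/23 + 13558/23)(2337/23 − 2252/23) = 2239835/1058.
Government spending = 17 × 13558/23 = 230486/23.
DWL = ½ × 17 × (13558/23 − 12793/23) = 13005/46; fraction = (13005/46) / (230486/23) = 765/27116.

DWL / government spending = 765/27116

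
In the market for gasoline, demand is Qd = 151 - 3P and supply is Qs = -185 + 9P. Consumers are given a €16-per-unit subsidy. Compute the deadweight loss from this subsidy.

Pre-subsidy: 151 - 3P = -185 + 9P gives P* = 28, Q* = 67.
With the rebate, buyers effectively pay Pb = Ps − 16, where Ps is the price sellers receive.
Demand in terms of Ps becomes Qd = 151 − 3(Ps − 16) = 199 - 3Ps. Setting this equal to supply: 199 - 3Ps = -185 + 9Ps, so Ps = 32.
Buyers pay Pb = 32 − 16 = 16; Q' = -185 + 9·32 = 103.
The subsidy expands output by 103 − 67 = 36 past the efficient level; on those units the gap between marginal cost and willingness to pay runs from 0 up to 16.
DWL = ½ × 16 × 36 = 288.

Deadweight loss = €288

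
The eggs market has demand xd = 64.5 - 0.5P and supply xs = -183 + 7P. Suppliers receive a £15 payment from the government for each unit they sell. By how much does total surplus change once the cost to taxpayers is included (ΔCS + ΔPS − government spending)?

Pre-subsidy: 64.5 - 0.5P = -183 + 7P gives P* = 33, x* = 48.
With the subsidy, sellers receive Ps = Pb + 15 for each unit, where Pb is the price buyers pay.
Supply in terms of Pb becomes xs = -183 + 7(Pb + 15) = -78 + 7Pb. Setting this equal to demand: 64.5 - 0.5Pb = -78 + 7Pb, so Pb = 19.
Sellers receive Ps = 19 + 15 = 34; x' = 64.5 − 0.5·19 = 55.
ΔCS = ½(48 + 55)(33 − 19) = 721; ΔPS = ½(48 + 55)(34 − 33) = 51.5.
Government spending = 15 × 55 = 825.
Net change = 721 + 51.5 − 825 = -52.5. The loss equals the DWL triangle ½·15·7.

Net change in total surplus = -£52.5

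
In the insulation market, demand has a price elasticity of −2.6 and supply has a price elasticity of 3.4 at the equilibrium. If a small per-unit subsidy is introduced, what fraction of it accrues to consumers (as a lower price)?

For a small subsidy around the equilibrium, the benefit split depends on the relative slopes, which at a point are proportional to the elasticities.
Buyer share = εs/(εs + |εd|) = 3.4/(3.4 + 2.6) = 17/30; seller share = |εd|/(εs + |εd|) = 13/30.

Consumer share = 17/30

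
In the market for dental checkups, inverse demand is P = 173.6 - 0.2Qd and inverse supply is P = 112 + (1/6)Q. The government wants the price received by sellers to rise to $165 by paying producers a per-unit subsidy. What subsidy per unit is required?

At a seller price of 165, quantity supplied is -672 + 6·165 = 318.
Buyers absorb 318 only when they pay Pb = 173.6 − 0.2·318 = 110.
s = Ps − Pb = 165 − 110 = 55.

Required subsidy s = $55 per unit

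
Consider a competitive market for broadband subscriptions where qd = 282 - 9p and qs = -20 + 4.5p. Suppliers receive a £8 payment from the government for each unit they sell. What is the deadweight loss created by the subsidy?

Pre-subsidy: 282 - 9p = -20 + 4.5p gives p* = 604/27, q* = 242/3.
With the subsidy, sellers receive ps = pb + 8 for each unit, where pb is the price buyers pay.
Supply in terms of pb becomes qs = -20 + 4.5(pb + 8) = 16 + 4.5pb. Setting this equal to demand: 282 - 9pb = 16 + 4.5pb, so pb = 532/27.
Sellers receive ps = 532/27 + 8 = 748/27; q' = 282 − 9·(532/27) = 314/3.
The subsidy expands output by 314/3 − 242/3 = 24 past the efficient level; on those units the gap between marginal cost and willingness to pay runs from 0 up to 8.
DWL = ½ × 8 × 24 = 96.

Deadweight loss = £96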